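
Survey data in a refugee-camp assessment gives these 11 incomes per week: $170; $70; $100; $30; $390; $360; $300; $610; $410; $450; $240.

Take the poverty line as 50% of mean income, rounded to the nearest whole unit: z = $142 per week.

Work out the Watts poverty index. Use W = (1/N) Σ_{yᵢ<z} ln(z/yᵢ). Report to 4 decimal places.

Below the line: $30, $70, $100 (q = 3 of N = 11).
Log shortfalls: ln(142/30) = 1.5546; ln(142/70) = 0.7073; ln(142/100) = 0.3507.
W = 2.612618 / 11 = 0.2375.

0.2375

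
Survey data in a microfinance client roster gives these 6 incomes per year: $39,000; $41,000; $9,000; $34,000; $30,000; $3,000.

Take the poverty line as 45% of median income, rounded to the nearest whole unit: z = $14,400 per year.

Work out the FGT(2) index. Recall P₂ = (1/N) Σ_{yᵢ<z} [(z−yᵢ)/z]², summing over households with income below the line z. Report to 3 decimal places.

0.128

Poor units: $3,000, $9,000 (q = 2 of N = 6).
Gap ratios (z−y)/z: (14400−3000)/14400 = 0.7917; (14400−9000)/14400 = 0.3750.
Squared: 0.6267; 0.1406.
Sum = 0.767361; P₂ = 0.767361 / 6 = 0.128.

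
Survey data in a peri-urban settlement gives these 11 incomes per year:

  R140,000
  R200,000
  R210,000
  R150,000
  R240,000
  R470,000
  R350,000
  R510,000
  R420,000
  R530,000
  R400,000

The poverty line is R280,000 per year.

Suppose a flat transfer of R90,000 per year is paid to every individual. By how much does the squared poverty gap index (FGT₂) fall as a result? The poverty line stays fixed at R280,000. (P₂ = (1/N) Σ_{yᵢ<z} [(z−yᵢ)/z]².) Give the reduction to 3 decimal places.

0.053

Before: below the line — R140,000, R150,000, R200,000, R210,000, R240,000; squared poverty gap index (FGT₂) = 0.05728.
After the R90,000 transfer: below the line — R230,000, R240,000; squared poverty gap index (FGT₂) = 0.00475.
Reduction = 0.05728 − 0.00475 = 0.053.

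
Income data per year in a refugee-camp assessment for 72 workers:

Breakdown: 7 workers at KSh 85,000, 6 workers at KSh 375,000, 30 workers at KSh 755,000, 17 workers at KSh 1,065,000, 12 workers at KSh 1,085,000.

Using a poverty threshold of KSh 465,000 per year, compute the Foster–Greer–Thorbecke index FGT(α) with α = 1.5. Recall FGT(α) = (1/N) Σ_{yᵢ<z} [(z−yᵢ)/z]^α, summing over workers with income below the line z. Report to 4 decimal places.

0.0789

Incomes under z: 7×KSh 85,000, 6×KSh 375,000 (q = 13 of N = 72).
Gap ratios (z−y)/z: (465000−85000)/465000 = 0.8172 (×7); (465000−375000)/465000 = 0.1935 (×6).
Raised to α = 1.5: 0.73875 (×7); 0.08515 (×6).
Sum = 5.682131; FGT(1.5) = 5.682131 / 72 = 0.0789.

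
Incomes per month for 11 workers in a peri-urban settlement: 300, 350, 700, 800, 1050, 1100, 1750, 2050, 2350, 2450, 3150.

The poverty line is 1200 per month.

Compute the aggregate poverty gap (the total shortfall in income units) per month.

2900

Below the line: 300, 350, 700, 800, 1050, 1100 (q = 6 of N = 11).
Individual gaps: 1200−300 = 900; 1200−350 = 850; 1200−700 = 500; 1200−800 = 400; 1200−1050 = 150; 1200−1100 = 100.
Aggregate gap = 2900.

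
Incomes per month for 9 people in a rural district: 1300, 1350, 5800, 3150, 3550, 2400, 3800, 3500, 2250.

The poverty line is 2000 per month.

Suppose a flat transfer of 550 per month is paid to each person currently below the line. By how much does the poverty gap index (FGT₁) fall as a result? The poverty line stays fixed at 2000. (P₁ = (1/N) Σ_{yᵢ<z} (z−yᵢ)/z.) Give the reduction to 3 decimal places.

0.061

Before: below the line — 1300, 1350; poverty gap index (FGT₁) = 0.07500.
After the 550 transfer: below the line — 1850, 1900; poverty gap index (FGT₁) = 0.01389.
Reduction = 0.07500 − 0.01389 = 0.061.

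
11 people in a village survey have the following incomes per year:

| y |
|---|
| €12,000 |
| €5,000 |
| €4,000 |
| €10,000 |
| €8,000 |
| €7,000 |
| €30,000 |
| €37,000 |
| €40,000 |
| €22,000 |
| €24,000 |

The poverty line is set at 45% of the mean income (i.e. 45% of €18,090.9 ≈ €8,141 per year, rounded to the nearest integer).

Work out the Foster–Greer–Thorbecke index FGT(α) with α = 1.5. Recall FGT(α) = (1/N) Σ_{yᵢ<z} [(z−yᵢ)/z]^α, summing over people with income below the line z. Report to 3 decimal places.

Below z: €4,000, €5,000, €7,000, €8,000 (q = 4 of N = 11).
Relative gaps: (8141−4000)/8141 = 0.5087; (8141−5000)/8141 = 0.3858; (8141−7000)/8141 = 0.1402; (8141−8000)/8141 = 0.0173.
Raised to α = 1.5: 0.36278; 0.23965; 0.05247; 0.00228.
Sum = 0.657182; FGT(1.5) = 0.657182 / 11 = 0.060.

0.060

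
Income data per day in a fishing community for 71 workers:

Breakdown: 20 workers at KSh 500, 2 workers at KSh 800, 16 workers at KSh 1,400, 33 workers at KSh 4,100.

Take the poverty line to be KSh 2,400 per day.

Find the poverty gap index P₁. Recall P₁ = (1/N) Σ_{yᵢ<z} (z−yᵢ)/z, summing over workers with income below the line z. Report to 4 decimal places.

0.3357

Below the line: 20×KSh 500, 2×KSh 800, 16×KSh 1,400 (q = 38 of N = 71).
Gap ratios (z−y)/z: (2400−500)/2400 = 0.7917 (×20); (2400−800)/2400 = 0.6667 (×2); (2400−1400)/2400 = 0.4167 (×16).
Σ = 23.833333. Dividing by the full population N = 71 gives P₁ = 0.3357.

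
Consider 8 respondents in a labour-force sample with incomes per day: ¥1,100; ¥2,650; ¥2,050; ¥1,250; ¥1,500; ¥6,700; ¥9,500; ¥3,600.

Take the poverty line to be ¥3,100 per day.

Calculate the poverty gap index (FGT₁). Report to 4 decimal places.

0.2802

Poor units: ¥1,100, ¥1,250, ¥1,500, ¥2,050, ¥2,650 (q = 5 of N = 8).
Normalized shortfalls: (3100−1100)/3100 = 0.6452; (3100−1250)/3100 = 0.5968; (3100−1500)/3100 = 0.5161; (3100−2050)/3100 = 0.3387; (3100−2650)/3100 = 0.1452.
Σ = 2.241935. Dividing by the full population N = 8 gives P₁ = 0.2802.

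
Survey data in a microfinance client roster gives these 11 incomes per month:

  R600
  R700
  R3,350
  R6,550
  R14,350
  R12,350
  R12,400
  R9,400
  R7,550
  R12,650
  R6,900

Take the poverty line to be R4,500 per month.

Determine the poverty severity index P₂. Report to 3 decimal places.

0.139

Incomes under z: R600, R700, R3,350 (q = 3 of N = 11).
Relative gaps: (4500−600)/4500 = 0.8667; (4500−700)/4500 = 0.8444; (4500−3350)/4500 = 0.2556.
Squared: 0.7511; 0.7131; 0.0653.
Sum = 1.529506; P₂ = 1.529506 / 11 = 0.139.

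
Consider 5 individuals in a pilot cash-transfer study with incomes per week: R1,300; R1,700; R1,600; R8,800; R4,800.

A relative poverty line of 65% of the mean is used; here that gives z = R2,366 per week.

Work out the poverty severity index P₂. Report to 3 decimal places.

Poor units: R1,300, R1,600, R1,700 (q = 3 of N = 5).
Relative gaps: (2366−1300)/2366 = 0.4505; (2366−1600)/2366 = 0.3238; (2366−1700)/2366 = 0.2815.
Squared: 0.2030; 0.1048; 0.0792.
Sum = 0.387046; P₂ = 0.387046 / 5 = 0.077.

0.077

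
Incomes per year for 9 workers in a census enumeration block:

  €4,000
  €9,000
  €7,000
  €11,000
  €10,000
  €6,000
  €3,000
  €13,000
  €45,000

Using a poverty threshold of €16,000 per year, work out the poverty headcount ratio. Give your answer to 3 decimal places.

8 of the 9 workers have income below €16,000.
H = 8/9 = 0.889.

0.889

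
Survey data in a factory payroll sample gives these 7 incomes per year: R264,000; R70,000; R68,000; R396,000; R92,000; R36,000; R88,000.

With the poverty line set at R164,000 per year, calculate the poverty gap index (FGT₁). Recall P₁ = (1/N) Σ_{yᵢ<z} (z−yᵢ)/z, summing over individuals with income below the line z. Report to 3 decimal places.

0.406

Below the line: R36,000, R68,000, R70,000, R88,000, R92,000 (q = 5 of N = 7).
Relative gaps: (164000−36000)/164000 = 0.7805; (164000−68000)/164000 = 0.5854; (164000−70000)/164000 = 0.5732; (164000−88000)/164000 = 0.4634; (164000−92000)/164000 = 0.4390.
Sum of shortfalls = 2.841463; P₁ averages over all N: 2.841463 / 7 = 0.406.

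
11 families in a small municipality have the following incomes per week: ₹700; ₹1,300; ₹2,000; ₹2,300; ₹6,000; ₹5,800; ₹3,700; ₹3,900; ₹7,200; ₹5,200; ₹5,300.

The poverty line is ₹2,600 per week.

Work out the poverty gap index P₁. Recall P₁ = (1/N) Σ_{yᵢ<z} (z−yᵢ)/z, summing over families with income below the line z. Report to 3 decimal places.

Poor units: ₹700, ₹1,300, ₹2,000, ₹2,300 (q = 4 of N = 11).
Shortfall ratios: (2600−700)/2600 = 0.7308; (2600−1300)/2600 = 0.5000; (2600−2000)/2600 = 0.2308; (2600−2300)/2600 = 0.1154.
Σ = 1.576923. Dividing by the full population N = 11 gives P₁ = 0.143.

0.143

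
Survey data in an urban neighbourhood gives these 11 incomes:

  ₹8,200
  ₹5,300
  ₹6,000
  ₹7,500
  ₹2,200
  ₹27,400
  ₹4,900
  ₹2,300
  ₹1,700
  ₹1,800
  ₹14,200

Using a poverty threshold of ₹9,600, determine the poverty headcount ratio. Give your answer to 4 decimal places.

9 of the 11 families have income below ₹9,600.
H = 9/11 = 0.8182.

0.8182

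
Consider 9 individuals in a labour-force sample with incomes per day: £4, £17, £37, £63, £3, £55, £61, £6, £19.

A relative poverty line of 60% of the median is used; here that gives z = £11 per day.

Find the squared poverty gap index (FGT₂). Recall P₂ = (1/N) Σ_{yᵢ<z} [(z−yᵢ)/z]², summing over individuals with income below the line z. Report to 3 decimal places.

Incomes under z: £3, £4, £6 (q = 3 of N = 9).
Shortfall ratios: (11−3)/11 = 0.7273; (11−4)/11 = 0.6364; (11−6)/11 = 0.4545.
Squared: 0.5289; 0.4050; 0.2066.
Sum = 1.140496; P₂ = 1.140496 / 9 = 0.127.

0.127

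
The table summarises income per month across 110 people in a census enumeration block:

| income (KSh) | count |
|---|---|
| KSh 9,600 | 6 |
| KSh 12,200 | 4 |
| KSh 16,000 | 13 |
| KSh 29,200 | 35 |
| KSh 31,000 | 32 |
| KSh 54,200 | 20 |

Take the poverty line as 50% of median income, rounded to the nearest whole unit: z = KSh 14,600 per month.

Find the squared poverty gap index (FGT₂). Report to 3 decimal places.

Below z: 6×KSh 9,600, 4×KSh 12,200 (q = 10 of N = 110).
Shortfall ratios: (14600−9600)/14600 = 0.3425 (×6); (14600−12200)/14600 = 0.1644 (×4).
Squared: 0.1173 (×6); 0.0270 (×4).
Sum = 0.811785; P₂ = 0.811785 / 110 = 0.007.

0.007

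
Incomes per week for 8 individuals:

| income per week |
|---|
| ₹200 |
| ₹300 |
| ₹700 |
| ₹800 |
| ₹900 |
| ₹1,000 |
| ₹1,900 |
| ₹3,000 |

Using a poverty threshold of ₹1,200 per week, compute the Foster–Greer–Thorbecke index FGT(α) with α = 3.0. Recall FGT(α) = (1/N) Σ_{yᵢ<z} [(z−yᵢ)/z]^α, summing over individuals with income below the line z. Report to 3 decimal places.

0.141

Incomes under z: ₹200, ₹300, ₹700, ₹800, ₹900, ₹1,000 (q = 6 of N = 8).
Normalized shortfalls: (1200−200)/1200 = 0.8333; (1200−300)/1200 = 0.7500; (1200−700)/1200 = 0.4167; (1200−800)/1200 = 0.3333; (1200−900)/1200 = 0.2500; (1200−1000)/1200 = 0.1667.
Raised to α = 3.0: 0.57870; 0.42188; 0.07234; 0.03704; 0.01562; 0.00463.
Sum = 1.130208; FGT(3.0) = 1.130208 / 8 = 0.141.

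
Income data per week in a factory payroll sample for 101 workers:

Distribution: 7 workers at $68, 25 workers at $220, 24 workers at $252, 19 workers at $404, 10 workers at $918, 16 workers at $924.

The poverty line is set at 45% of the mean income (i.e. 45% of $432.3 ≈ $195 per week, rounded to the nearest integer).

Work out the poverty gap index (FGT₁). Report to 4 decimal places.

0.0451

Below the line: 7×$68 (q = 7 of N = 101).
Gap ratios (z−y)/z: (195−68)/195 = 0.6513 (×7).
Σ = 4.558974. Dividing by the full population N = 101 gives P₁ = 0.0451.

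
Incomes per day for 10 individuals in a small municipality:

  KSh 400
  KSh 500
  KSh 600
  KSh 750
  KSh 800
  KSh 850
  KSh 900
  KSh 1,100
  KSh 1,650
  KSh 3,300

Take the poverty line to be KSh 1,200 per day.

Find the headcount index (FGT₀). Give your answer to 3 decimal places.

8 of the 10 individuals have income below KSh 1,200.
H = 8/10 = 0.800.

0.800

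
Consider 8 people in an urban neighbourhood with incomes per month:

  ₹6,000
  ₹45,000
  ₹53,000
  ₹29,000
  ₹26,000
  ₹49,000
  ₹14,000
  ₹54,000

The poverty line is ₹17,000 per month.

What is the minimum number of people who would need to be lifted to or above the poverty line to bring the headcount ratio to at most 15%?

2 of the 8 people are poor, so H = 2/8 = 0.250.
A headcount ratio of at most 15% allows at most ⌊0.15 × 8⌋ = 1 poor people.
So at least 2 − 1 = 1 must be lifted.

1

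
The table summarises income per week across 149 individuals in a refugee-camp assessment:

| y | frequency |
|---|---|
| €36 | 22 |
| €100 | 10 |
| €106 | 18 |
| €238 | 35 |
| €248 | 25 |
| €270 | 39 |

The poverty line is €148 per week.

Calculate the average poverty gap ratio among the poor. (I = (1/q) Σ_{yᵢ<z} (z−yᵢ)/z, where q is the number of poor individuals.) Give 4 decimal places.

Poor units: 22×€36, 10×€100, 18×€106 (q = 50 of N = 149).
Shortfall ratios (z−y)/z: 0.7568 (×22), 0.3243 (×10), 0.2838 (×18); sum = 25.000000.
The income-gap ratio divides by q (the poor only): 25.000000 / 50 = 0.5000.

0.5000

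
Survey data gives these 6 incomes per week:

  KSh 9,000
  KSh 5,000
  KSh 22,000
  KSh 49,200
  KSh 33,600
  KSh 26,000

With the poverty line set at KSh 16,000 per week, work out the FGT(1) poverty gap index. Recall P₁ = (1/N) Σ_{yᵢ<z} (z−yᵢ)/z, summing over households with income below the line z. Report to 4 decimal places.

0.1875

Below the line: KSh 5,000, KSh 9,000 (q = 2 of N = 6).
Relative gaps: (16000−5000)/16000 = 0.6875; (16000−9000)/16000 = 0.4375.
Σ = 1.125000. Dividing by the full population N = 6 gives P₁ = 0.1875.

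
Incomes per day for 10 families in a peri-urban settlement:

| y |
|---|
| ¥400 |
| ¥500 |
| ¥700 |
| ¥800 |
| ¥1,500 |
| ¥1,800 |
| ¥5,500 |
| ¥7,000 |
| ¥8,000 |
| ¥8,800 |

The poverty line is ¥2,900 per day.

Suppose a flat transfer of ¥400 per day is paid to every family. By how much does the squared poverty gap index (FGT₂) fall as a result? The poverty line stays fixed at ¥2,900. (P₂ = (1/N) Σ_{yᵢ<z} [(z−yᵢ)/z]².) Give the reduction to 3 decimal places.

Before: below the line — ¥400, ¥500, ¥700, ¥800, ¥1,500, ¥1,800; squared poverty gap index (FGT₂) = 0.29049.
After the ¥400 transfer: below the line — ¥800, ¥900, ¥1,100, ¥1,200, ¥1,900, ¥2,200; squared poverty gap index (FGT₂) = 0.19061.
Reduction = 0.29049 − 0.19061 = 0.100.

0.100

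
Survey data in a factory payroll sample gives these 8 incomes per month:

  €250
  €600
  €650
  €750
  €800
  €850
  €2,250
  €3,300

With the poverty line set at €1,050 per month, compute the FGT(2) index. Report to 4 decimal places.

0.1355

Below z: €250, €600, €650, €750, €800, €850 (q = 6 of N = 8).
Gap ratios (z−y)/z: (1050−250)/1050 = 0.7619; (1050−600)/1050 = 0.4286; (1050−650)/1050 = 0.3810; (1050−750)/1050 = 0.2857; (1050−800)/1050 = 0.2381; (1050−850)/1050 = 0.1905.
Squared: 0.5805; 0.1837; 0.1451; 0.0816; 0.0567; 0.0363.
Sum = 1.083900; P₂ = 1.083900 / 8 = 0.1355.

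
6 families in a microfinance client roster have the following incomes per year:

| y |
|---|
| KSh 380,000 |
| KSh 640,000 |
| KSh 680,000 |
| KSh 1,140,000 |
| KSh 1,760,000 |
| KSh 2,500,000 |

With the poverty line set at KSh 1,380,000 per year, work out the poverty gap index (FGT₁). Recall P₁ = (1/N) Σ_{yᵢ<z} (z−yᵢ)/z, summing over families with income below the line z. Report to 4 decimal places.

Below z: KSh 380,000, KSh 640,000, KSh 680,000, KSh 1,140,000 (q = 4 of N = 6).
Relative gaps: (1380000−380000)/1380000 = 0.7246; (1380000−640000)/1380000 = 0.5362; (1380000−680000)/1380000 = 0.5072; (1380000−1140000)/1380000 = 0.1739.
Sum of shortfalls = 1.942029; P₁ averages over all N: 1.942029 / 6 = 0.3237.

0.3237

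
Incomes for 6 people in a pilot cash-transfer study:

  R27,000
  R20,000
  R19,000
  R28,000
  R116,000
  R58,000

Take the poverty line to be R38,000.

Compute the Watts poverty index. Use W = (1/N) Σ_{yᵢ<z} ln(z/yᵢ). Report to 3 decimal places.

0.330

Below the line: R19,000, R20,000, R27,000, R28,000 (q = 4 of N = 6).
ln(z/y) terms: ln(38000/19000) = 0.6931; ln(38000/20000) = 0.6419; ln(38000/27000) = 0.3417; ln(38000/28000) = 0.3054.
W = 1.982132 / 6 = 0.330.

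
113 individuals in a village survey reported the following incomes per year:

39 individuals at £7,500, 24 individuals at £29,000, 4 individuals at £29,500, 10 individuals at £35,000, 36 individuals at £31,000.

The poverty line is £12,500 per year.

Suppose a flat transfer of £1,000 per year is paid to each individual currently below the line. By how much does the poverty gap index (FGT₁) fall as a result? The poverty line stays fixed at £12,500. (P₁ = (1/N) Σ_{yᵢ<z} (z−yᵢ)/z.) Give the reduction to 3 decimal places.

0.028

Before: below the line — 39×£7,500; poverty gap index (FGT₁) = 0.13805.
After the £1,000 transfer: below the line — 39×£8,500; poverty gap index (FGT₁) = 0.11044.
Reduction = 0.13805 − 0.11044 = 0.028.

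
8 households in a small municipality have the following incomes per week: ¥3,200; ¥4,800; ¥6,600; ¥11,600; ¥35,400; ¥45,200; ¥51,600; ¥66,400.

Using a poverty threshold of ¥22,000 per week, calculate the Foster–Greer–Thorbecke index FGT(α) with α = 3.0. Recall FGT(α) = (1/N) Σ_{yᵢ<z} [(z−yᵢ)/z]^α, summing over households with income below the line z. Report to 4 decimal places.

0.1938

Below the line: ¥3,200, ¥4,800, ¥6,600, ¥11,600 (q = 4 of N = 8).
Shortfall ratios: (22000−3200)/22000 = 0.8545; (22000−4800)/22000 = 0.7818; (22000−6600)/22000 = 0.7000; (22000−11600)/22000 = 0.4727.
Raised to α = 3.0: 0.62403; 0.47788; 0.34300; 0.10564.
Sum = 1.550549; FGT(3.0) = 1.550549 / 8 = 0.1938.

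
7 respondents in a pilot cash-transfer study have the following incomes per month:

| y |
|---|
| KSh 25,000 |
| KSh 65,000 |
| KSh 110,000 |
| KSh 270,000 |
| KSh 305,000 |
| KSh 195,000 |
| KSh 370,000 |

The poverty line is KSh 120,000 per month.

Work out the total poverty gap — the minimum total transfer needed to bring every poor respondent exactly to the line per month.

Incomes under z: KSh 25,000, KSh 65,000, KSh 110,000 (q = 3 of N = 7).
Individual gaps: 120000−25000 = 95000; 120000−65000 = 55000; 120000−110000 = 10000.
Aggregate gap = KSh 160,000.

KSh 160,000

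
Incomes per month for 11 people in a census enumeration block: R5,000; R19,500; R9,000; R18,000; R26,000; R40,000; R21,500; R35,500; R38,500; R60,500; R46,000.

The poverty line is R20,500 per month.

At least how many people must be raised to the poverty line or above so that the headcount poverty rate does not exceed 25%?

Currently q = 4 of N = 11 are below the line (H = 0.364).
A headcount ratio of at most 25% allows at most ⌊0.25 × 11⌋ = 2 poor people.
So at least 4 − 2 = 2 must be lifted.

2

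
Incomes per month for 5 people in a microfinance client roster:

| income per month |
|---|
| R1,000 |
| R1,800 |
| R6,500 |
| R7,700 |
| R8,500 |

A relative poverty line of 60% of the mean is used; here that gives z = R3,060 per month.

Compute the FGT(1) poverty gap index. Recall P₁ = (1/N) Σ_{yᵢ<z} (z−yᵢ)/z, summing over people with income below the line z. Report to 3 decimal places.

Incomes under z: R1,000, R1,800 (q = 2 of N = 5).
Normalized shortfalls: (3060−1000)/3060 = 0.6732; (3060−1800)/3060 = 0.4118.
Sum of shortfalls = 1.084967; P₁ averages over all N: 1.084967 / 5 = 0.217.

0.217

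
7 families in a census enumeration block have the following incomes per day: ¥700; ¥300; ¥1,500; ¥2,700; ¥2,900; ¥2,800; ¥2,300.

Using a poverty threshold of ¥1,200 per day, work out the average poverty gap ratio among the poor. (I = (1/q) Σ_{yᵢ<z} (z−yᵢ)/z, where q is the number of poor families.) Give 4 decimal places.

0.5833

Incomes under z: ¥300, ¥700 (q = 2 of N = 7).
Relative gaps: 0.7500, 0.4167; sum = 1.166667.
I averages over the q = 2 poor units only: 1.166667 / 2 = 0.5833.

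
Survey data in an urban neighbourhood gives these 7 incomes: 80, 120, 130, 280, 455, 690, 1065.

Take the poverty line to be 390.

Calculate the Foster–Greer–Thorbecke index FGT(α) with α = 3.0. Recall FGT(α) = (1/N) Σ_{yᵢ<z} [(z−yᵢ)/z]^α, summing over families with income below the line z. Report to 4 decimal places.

0.1647

Poor units: 80, 120, 130, 280 (q = 4 of N = 7).
Gap ratios (z−y)/z: (390−80)/390 = 0.7949; (390−120)/390 = 0.6923; (390−130)/390 = 0.6667; (390−280)/390 = 0.2821.
Raised to α = 3.0: 0.50222; 0.33182; 0.29630; 0.02244.
Sum = 1.152767; FGT(3.0) = 1.152767 / 7 = 0.1647.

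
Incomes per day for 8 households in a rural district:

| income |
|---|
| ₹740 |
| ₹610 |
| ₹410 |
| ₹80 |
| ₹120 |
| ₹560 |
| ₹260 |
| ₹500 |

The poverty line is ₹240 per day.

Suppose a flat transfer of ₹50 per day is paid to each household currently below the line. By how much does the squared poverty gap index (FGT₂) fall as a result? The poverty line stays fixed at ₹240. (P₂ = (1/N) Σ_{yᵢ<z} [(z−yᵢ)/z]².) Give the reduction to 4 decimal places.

0.0499

Before: below the line — ₹80, ₹120; squared poverty gap index (FGT₂) = 0.086806.
After the ₹50 transfer: below the line — ₹130, ₹170; squared poverty gap index (FGT₂) = 0.036892.
Reduction = 0.086806 − 0.036892 = 0.0499.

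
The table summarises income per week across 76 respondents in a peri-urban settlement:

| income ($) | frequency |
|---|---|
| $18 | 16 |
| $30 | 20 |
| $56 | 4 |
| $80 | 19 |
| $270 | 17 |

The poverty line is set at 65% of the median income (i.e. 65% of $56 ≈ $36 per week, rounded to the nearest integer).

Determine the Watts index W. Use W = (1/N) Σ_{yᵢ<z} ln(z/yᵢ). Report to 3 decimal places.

Below z: 16×$18, 20×$30 (q = 36 of N = 76).
Log gaps: ln(36/18) = 0.6931 (×16); ln(36/30) = 0.1823 (×20).
W = 14.736786 / 76 = 0.194.

0.194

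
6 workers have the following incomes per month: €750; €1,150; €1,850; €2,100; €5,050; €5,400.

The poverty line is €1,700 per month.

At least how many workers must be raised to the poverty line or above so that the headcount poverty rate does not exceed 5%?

2

2 of the 6 workers are poor, so H = 2/6 = 0.333.
A headcount ratio of at most 5% allows at most ⌊0.05 × 6⌋ = 0 poor workers.
So at least 2 − 0 = 2 must be lifted.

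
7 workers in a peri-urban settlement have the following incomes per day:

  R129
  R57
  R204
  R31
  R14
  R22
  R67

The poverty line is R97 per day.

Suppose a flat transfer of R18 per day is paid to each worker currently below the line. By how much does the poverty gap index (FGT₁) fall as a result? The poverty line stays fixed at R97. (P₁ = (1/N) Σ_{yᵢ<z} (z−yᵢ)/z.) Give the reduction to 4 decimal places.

0.1325

Before: below the line — R14, R22, R31, R57, R67; poverty gap index (FGT₁) = 0.432990.
After the R18 transfer: below the line — R32, R40, R49, R75, R85; poverty gap index (FGT₁) = 0.300442.
Reduction = 0.432990 − 0.300442 = 0.1325.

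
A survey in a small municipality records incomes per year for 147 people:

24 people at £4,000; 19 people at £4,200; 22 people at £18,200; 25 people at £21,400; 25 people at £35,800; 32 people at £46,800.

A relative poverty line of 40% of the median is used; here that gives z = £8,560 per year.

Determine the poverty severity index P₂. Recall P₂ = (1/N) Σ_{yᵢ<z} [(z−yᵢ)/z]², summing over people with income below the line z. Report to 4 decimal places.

Below the line: 24×£4,000, 19×£4,200 (q = 43 of N = 147).
Gap ratios (z−y)/z: (8560−4000)/8560 = 0.5327 (×24); (8560−4200)/8560 = 0.5093 (×19).
Squared: 0.2838 (×24); 0.2594 (×19).
Sum = 11.739955; P₂ = 11.739955 / 147 = 0.0799.

0.0799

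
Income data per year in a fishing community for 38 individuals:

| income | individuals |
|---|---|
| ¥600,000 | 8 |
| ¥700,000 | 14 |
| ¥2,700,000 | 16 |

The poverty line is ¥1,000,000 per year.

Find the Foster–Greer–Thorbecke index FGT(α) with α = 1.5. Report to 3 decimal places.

0.114

Incomes under z: 8×¥600,000, 14×¥700,000 (q = 22 of N = 38).
Relative gaps: (1000000−600000)/1000000 = 0.4000 (×8); (1000000−700000)/1000000 = 0.3000 (×14).
Raised to α = 1.5: 0.25298 (×8); 0.16432 (×14).
Sum = 4.324292; FGT(1.5) = 4.324292 / 38 = 0.114.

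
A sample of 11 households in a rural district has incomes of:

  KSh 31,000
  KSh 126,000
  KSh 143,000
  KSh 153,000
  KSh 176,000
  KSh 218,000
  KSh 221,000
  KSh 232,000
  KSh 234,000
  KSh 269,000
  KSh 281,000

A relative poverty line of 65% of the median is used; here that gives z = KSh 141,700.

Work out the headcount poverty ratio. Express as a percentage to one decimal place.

18.2%

2 of the 11 households have income below KSh 141,700.
H = 2/11 = 18.2%.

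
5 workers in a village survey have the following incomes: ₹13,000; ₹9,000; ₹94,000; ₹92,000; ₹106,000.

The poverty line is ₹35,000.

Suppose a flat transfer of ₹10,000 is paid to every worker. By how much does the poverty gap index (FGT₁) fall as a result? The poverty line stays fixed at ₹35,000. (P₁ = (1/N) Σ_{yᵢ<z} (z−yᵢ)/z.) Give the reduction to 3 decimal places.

Before: below the line — ₹9,000, ₹13,000; poverty gap index (FGT₁) = 0.27429.
After the ₹10,000 transfer: below the line — ₹19,000, ₹23,000; poverty gap index (FGT₁) = 0.16000.
Reduction = 0.27429 − 0.16000 = 0.114.

0.114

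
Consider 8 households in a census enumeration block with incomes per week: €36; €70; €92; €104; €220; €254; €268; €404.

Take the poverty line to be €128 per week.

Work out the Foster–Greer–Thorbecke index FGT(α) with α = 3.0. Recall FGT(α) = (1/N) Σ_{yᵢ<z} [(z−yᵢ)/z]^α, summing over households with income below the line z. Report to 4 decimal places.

0.0616

Below z: €36, €70, €92, €104 (q = 4 of N = 8).
Gap ratios (z−y)/z: (128−36)/128 = 0.7188; (128−70)/128 = 0.4531; (128−92)/128 = 0.2812; (128−104)/128 = 0.1875.
Raised to α = 3.0: 0.37131; 0.09304; 0.02225; 0.00659.
Sum = 0.493183; FGT(3.0) = 0.493183 / 8 = 0.0616.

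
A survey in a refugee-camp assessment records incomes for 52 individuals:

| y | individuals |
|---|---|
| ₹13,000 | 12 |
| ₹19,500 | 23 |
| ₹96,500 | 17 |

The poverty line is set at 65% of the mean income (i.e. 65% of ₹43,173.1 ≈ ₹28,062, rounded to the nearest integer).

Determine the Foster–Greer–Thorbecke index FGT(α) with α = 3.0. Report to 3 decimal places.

0.048

Below z: 12×₹13,000, 23×₹19,500 (q = 35 of N = 52).
Normalized shortfalls: (28062−13000)/28062 = 0.5367 (×12); (28062−19500)/28062 = 0.3051 (×23).
Raised to α = 3.0: 0.15463 (×12); 0.02840 (×23).
Sum = 2.508830; FGT(3.0) = 2.508830 / 52 = 0.048.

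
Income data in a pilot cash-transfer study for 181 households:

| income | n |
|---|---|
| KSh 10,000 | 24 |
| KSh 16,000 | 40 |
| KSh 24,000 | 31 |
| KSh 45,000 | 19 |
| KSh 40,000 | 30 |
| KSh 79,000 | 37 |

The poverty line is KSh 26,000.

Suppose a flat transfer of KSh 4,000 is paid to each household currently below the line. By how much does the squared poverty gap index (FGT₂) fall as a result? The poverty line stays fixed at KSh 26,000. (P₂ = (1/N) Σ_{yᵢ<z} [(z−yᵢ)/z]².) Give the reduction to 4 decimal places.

0.0439

Before: below the line — 24×KSh 10,000, 40×KSh 16,000, 31×KSh 24,000; squared poverty gap index (FGT₂) = 0.083919.
After the KSh 4,000 transfer: below the line — 24×KSh 14,000, 40×KSh 20,000; squared poverty gap index (FGT₂) = 0.040014.
Reduction = 0.083919 − 0.040014 = 0.0439.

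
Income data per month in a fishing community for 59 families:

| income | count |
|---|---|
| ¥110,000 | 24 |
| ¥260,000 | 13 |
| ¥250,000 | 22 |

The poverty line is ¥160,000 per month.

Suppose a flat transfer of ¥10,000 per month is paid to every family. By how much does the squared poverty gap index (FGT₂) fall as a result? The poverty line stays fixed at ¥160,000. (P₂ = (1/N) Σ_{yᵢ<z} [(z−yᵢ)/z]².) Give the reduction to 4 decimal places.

Before: below the line — 24×¥110,000; squared poverty gap index (FGT₂) = 0.039725.
After the ¥10,000 transfer: below the line — 24×¥120,000; squared poverty gap index (FGT₂) = 0.025424.
Reduction = 0.039725 − 0.025424 = 0.0143.

0.0143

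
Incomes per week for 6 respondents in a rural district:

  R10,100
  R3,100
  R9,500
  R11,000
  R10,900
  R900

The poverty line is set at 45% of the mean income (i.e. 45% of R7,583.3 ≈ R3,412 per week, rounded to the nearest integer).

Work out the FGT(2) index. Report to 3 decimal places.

Poor units: R900, R3,100 (q = 2 of N = 6).
Normalized shortfalls: (3412−900)/3412 = 0.7362; (3412−3100)/3412 = 0.0914.
Squared: 0.5420; 0.0084.
Sum = 0.550389; P₂ = 0.550389 / 6 = 0.092.

0.092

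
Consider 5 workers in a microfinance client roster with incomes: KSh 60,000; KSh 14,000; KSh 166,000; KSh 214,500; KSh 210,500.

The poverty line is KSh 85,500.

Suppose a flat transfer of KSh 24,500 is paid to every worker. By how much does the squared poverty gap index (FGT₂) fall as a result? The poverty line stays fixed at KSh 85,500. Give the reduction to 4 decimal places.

0.0972

Before: below the line — KSh 14,000, KSh 60,000; squared poverty gap index (FGT₂) = 0.157655.
After the KSh 24,500 transfer: below the line — KSh 38,500, KSh 84,500; squared poverty gap index (FGT₂) = 0.060463.
Reduction = 0.157655 − 0.060463 = 0.0972.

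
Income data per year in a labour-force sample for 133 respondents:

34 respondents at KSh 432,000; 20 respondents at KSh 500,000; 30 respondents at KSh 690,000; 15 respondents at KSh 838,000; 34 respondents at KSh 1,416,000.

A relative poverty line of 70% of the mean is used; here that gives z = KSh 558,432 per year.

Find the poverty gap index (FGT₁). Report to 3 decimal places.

0.074

Below the line: 34×KSh 432,000, 20×KSh 500,000 (q = 54 of N = 133).
Shortfall ratios: (558432−432000)/558432 = 0.2264 (×34); (558432−500000)/558432 = 0.1046 (×20).
Sum of shortfalls = 9.790499; P₁ averages over all N: 9.790499 / 133 = 0.074.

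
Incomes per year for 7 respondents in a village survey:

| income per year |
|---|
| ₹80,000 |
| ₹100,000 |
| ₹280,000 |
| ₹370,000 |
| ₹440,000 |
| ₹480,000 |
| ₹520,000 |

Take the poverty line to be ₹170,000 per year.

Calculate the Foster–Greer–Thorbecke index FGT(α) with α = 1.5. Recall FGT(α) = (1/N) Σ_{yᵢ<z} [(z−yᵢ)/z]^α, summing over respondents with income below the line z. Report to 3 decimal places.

Incomes under z: ₹80,000, ₹100,000 (q = 2 of N = 7).
Normalized shortfalls: (170000−80000)/170000 = 0.5294; (170000−100000)/170000 = 0.4118.
Raised to α = 1.5: 0.38520; 0.26422.
Sum = 0.649429; FGT(1.5) = 0.649429 / 7 = 0.093.

0.093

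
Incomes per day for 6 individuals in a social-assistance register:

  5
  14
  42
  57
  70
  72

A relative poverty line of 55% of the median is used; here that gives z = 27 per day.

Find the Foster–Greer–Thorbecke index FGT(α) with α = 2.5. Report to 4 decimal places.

0.1267

Below the line: 5, 14 (q = 2 of N = 6).
Relative gaps: (27−5)/27 = 0.8148; (27−14)/27 = 0.4815.
Raised to α = 2.5: 0.59930; 0.16086.
Sum = 0.760164; FGT(2.5) = 0.760164 / 6 = 0.1267.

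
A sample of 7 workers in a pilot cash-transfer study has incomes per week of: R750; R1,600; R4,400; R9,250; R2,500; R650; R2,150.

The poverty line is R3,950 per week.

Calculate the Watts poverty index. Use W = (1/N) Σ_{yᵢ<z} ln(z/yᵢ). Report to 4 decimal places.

Below the line: R650, R750, R1,600, R2,150, R2,500 (q = 5 of N = 7).
ln(z/y) terms: ln(3950/650) = 1.8045; ln(3950/750) = 1.6614; ln(3950/1600) = 0.9037; ln(3950/2150) = 0.6082; ln(3950/2500) = 0.4574.
W = 5.435281 / 7 = 0.7765.

0.7765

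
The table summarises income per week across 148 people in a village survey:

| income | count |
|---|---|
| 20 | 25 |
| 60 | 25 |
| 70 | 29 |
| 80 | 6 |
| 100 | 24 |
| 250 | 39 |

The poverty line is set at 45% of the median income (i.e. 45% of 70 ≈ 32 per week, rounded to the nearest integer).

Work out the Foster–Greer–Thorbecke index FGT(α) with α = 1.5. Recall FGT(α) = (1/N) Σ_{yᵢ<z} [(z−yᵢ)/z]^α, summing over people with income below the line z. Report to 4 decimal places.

Below the line: 25×20 (q = 25 of N = 148).
Relative gaps: (32−20)/32 = 0.3750 (×25).
Raised to α = 1.5: 0.22964 (×25).
Sum = 5.740992; FGT(1.5) = 5.740992 / 148 = 0.0388.

0.0388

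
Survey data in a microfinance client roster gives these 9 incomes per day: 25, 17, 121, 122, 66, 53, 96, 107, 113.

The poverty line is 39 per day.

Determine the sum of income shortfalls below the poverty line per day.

36

Incomes under z: 17, 25 (q = 2 of N = 9).
Individual gaps: 39−17 = 22; 39−25 = 14.
Aggregate gap = 36.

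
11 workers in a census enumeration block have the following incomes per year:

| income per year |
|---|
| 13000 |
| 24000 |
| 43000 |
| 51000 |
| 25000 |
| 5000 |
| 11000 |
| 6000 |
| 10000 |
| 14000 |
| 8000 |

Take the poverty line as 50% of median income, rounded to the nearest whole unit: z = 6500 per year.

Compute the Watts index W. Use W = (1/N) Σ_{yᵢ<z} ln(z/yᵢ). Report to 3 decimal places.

0.031

Poor units: 5000, 6000 (q = 2 of N = 11).
ln(z/y) terms: ln(6500/5000) = 0.2624; ln(6500/6000) = 0.0800.
W = 0.342407 / 11 = 0.031.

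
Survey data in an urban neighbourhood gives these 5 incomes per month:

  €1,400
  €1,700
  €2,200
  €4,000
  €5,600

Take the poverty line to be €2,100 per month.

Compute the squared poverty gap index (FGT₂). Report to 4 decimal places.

0.0295

Incomes under z: €1,400, €1,700 (q = 2 of N = 5).
Normalized shortfalls: (2100−1400)/2100 = 0.3333; (2100−1700)/2100 = 0.1905.
Squared: 0.1111; 0.0363.
Sum = 0.147392; P₂ = 0.147392 / 5 = 0.0295.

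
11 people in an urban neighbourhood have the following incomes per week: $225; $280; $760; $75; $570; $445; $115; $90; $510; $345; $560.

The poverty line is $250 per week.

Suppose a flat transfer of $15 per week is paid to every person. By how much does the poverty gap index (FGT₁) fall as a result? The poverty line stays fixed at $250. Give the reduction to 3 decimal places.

Before: below the line — $75, $90, $115, $225; poverty gap index (FGT₁) = 0.18000.
After the $15 transfer: below the line — $90, $105, $130, $240; poverty gap index (FGT₁) = 0.15818.
Reduction = 0.18000 − 0.15818 = 0.022.

0.022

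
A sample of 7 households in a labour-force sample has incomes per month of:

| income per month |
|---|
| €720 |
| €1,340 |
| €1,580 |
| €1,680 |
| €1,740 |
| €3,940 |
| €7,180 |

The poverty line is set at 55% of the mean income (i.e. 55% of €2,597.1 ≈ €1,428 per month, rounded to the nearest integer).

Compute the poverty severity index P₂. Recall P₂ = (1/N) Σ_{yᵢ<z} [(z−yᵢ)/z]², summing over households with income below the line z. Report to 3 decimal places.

0.036

Poor units: €720, €1,340 (q = 2 of N = 7).
Shortfall ratios: (1428−720)/1428 = 0.4958; (1428−1340)/1428 = 0.0616.
Squared: 0.2458; 0.0038.
Sum = 0.249614; P₂ = 0.249614 / 7 = 0.036.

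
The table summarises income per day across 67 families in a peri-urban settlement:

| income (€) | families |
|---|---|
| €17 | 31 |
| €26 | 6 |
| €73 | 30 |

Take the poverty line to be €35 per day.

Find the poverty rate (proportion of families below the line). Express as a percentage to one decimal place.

37 of the 67 families have income below €35.
H = 37/67 = 55.2%.

55.2%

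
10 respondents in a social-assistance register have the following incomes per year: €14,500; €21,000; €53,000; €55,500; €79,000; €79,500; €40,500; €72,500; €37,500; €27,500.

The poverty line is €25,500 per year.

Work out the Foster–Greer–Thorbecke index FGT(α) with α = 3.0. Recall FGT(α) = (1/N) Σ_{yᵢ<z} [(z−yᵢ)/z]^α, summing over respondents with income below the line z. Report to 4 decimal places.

0.0086

Below the line: €14,500, €21,000 (q = 2 of N = 10).
Normalized shortfalls: (25500−14500)/25500 = 0.4314; (25500−21000)/25500 = 0.1765.
Raised to α = 3.0: 0.08027; 0.00550.
Sum = 0.085766; FGT(3.0) = 0.085766 / 10 = 0.0086.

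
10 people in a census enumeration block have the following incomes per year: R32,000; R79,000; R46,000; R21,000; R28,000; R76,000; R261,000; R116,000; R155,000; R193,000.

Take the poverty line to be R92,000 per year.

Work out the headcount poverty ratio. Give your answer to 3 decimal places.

6 of the 10 people have income below R92,000.
H = 6/10 = 0.600.

0.600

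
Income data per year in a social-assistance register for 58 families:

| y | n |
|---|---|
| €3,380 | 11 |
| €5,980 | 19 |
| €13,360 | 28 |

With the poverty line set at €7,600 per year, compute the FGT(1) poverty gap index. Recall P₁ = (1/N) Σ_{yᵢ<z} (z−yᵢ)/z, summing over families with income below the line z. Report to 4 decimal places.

Below z: 11×€3,380, 19×€5,980 (q = 30 of N = 58).
Shortfall ratios: (7600−3380)/7600 = 0.5553 (×11); (7600−5980)/7600 = 0.2132 (×19).
Σ = 10.157895. Dividing by the full population N = 58 gives P₁ = 0.1751.

0.1751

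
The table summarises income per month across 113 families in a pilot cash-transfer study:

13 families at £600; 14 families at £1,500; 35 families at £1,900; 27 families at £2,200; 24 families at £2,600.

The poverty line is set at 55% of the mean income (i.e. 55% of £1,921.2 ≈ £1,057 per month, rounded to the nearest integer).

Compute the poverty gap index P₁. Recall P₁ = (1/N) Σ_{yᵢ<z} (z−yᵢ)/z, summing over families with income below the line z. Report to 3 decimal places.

Below z: 13×£600 (q = 13 of N = 113).
Relative gaps: (1057−600)/1057 = 0.4324 (×13).
Sum of shortfalls = 5.620624; P₁ averages over all N: 5.620624 / 113 = 0.050.

0.050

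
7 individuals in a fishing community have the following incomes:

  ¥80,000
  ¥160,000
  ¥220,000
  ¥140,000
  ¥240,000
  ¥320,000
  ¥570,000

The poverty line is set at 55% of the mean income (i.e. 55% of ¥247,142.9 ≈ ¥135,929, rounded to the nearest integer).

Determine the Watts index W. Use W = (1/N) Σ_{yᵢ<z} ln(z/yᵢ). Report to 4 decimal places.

0.0757

Below the line: ¥80,000 (q = 1 of N = 7).
Log shortfalls: ln(135929/80000) = 0.5301.
W = 0.530106 / 7 = 0.0757.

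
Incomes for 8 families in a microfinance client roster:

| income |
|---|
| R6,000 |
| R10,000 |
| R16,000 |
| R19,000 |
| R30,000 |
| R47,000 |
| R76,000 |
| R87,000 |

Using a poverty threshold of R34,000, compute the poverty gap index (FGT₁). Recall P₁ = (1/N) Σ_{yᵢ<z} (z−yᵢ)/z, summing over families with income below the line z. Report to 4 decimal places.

Poor units: R6,000, R10,000, R16,000, R19,000, R30,000 (q = 5 of N = 8).
Gap ratios (z−y)/z: (34000−6000)/34000 = 0.8235; (34000−10000)/34000 = 0.7059; (34000−16000)/34000 = 0.5294; (34000−19000)/34000 = 0.4412; (34000−30000)/34000 = 0.1176.
Σ = 2.617647. Dividing by the full population N = 8 gives P₁ = 0.3272.

0.3272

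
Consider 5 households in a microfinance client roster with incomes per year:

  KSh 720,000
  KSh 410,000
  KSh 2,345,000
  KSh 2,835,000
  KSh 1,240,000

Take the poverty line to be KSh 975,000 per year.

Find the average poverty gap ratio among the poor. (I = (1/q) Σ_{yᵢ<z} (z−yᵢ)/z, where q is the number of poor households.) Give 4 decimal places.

Poor units: KSh 410,000, KSh 720,000 (q = 2 of N = 5).
Shortfall ratios (z−y)/z: 0.5795, 0.2615; sum = 0.841026.
I averages over the q = 2 poor units only: 0.841026 / 2 = 0.4205.

0.4205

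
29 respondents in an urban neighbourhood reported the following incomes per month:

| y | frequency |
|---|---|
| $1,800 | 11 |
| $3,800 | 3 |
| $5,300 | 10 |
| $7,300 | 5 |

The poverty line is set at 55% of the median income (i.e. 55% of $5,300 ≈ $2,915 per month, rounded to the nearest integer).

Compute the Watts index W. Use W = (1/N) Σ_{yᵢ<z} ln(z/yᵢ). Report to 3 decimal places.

0.183

Incomes under z: 11×$1,800 (q = 11 of N = 29).
Log gaps: ln(2915/1800) = 0.4821 (×11).
W = 5.302915 / 29 = 0.183.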